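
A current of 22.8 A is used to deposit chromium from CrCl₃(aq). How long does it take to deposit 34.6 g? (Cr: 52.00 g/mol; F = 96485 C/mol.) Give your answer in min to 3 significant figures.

n(Cr) = 34.6 / 52.00 = 0.6654 mol
Cr³⁺ + 3e⁻ → Cr, so n(e⁻) = 3 × 0.6654 = 1.996 mol
Q = 1.996 × 96485 = 1.926×10^5 C
t = Q / I = 1.926×10^5 / 22.8 = 8447 s = 141 min

141 min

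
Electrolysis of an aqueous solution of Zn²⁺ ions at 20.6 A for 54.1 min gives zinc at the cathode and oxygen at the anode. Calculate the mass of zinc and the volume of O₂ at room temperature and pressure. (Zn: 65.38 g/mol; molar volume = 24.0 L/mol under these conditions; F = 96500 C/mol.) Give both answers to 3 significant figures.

22.7 g Zn; 4.16 L O₂

Q = 20.6 × 3246 = 66870 C; n(e⁻) = 66870 / 96500 = 0.6930 mol
Cathode: Zn²⁺ + 2e⁻ → Zn → n(Zn) = 0.6930/2 = 0.3465 mol → 22.7 g
Anode: 2H₂O → O₂ + 4H⁺ + 4e⁻ → n(O₂) = 0.6930/4 = 0.1733 mol → 4.16 L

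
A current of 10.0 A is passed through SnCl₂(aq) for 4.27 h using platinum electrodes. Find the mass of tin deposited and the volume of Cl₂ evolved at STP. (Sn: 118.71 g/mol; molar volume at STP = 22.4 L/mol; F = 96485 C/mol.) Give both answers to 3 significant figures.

94.6 g Sn; 17.8 L Cl₂

Q = 10.0 × 15372 = 1.537×10^5 C; n(e⁻) = 1.537×10^5 / 96485 = 1.593 mol
Cathode: Sn²⁺ + 2e⁻ → Sn → n(Sn) = 1.593/2 = 0.7965 mol → 94.6 g
Anode: 2Cl⁻ → Cl₂ + 2e⁻ → n(Cl₂) = 1.593/2 = 0.7965 mol → 17.8 L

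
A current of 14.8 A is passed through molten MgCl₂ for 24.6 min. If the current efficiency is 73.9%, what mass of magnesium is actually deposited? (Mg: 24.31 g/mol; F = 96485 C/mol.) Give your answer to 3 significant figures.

2.03 g

Q = 14.8 × 1476 = 21840 C
n(e⁻) = 21840 / 96485 = 0.2264 mol
Mg²⁺ + 2e⁻ → Mg, so theoretical m(Mg) = 0.1132 × 24.31 = 2.752 g
Actual mass = 73.9% × 2.752 = 2.03 g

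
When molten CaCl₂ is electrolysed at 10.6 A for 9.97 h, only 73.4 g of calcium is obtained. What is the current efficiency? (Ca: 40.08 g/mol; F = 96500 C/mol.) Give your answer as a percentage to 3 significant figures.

92.9%

Q = 10.6 × 35892 = 3.805×10^5 C
n(e⁻) = 3.805×10^5 / 96500 = 3.943 mol
Ca²⁺ + 2e⁻ → Ca, so theoretical n(Ca) = 1.972 mol → 79.04 g
Efficiency = 73.4 / 79.04 = 0.9286 = 92.9%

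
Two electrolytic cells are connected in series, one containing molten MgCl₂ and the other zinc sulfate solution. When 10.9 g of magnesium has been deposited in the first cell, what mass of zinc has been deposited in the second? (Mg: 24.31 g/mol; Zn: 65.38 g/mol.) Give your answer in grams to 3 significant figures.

n(Mg) = 10.9 / 24.31 = 0.4484 mol
Mg²⁺ + 2e⁻ → Mg, so n(e⁻) = 2 × 0.4484 = 0.8968 mol
Since the cells are in series, n(e⁻) in the Zn cell is also 0.8968 mol.
Zn²⁺ + 2e⁻ → Zn, so n(Zn) = 0.8968 / 2 = 0.4484 mol
m(Zn) = 0.4484 × 65.38 = 29.3 g

29.3 g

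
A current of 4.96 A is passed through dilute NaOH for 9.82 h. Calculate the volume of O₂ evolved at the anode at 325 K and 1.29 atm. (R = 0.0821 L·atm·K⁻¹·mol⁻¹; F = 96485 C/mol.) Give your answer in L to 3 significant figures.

Charge passed = 4.96 × 35352 = 1.753×10^5 C
n(e⁻) = 1.753×10^5 / 96485 = 1.817 mol
2H₂O → O₂ + 4H⁺ + 4e⁻, so n(O₂) = 1.817 / 4 = 0.4543 mol
V = nRT/P = 0.4543 × 0.0821 × 325 / 1.29 = 9.397 L

9.40 L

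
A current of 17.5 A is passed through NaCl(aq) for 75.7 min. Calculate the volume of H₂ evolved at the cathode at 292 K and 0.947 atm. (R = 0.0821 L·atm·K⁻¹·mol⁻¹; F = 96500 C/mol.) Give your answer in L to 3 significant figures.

10.4 L

Q = 17.5 A × 4542 s = 79490 C
n(e⁻) = 79490 / 96500 = 0.8237 mol
2H⁺ + 2e⁻ → H₂, so n(H₂) = 0.8237 / 2 = 0.4119 mol
V = nRT/P = 0.4119 × 0.0821 × 292 / 0.947 = 10.43 L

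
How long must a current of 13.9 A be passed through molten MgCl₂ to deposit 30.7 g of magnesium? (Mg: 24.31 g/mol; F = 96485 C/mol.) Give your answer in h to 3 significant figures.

n(Mg) = 30.7 / 24.31 = 1.263 mol
Mg²⁺ + 2e⁻ → Mg, so n(e⁻) = 2 × 1.263 = 2.526 mol
Q = 2.526 × 96485 = 2.437×10^5 C
t = Q / I = 2.437×10^5 / 13.9 = 17530 s = 4.87 h

4.87 h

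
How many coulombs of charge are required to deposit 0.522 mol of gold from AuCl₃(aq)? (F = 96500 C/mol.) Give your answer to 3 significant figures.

1.51×10^5 C

Au³⁺ + 3e⁻ → Au, so n(e⁻) = 3 × 0.522 = 1.566 mol
Q = 1.566 × 96500 = 1.511×10^5 C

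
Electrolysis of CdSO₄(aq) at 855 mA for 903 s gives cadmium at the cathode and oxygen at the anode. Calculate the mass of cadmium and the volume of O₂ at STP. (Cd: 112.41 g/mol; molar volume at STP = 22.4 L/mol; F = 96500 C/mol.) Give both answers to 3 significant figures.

0.450 g Cd; 0.0448 L O₂

Q = 0.855 × 903 = 772.1 C; n(e⁻) = 772.1 / 96500 = 0.008001 mol
Cathode: Cd²⁺ + 2e⁻ → Cd → n(Cd) = 0.008001/2 = 0.004001 mol → 0.450 g
Anode: 2H₂O → O₂ + 4H⁺ + 4e⁻ → n(O₂) = 0.008001/4 = 0.002000 mol → 0.0448 L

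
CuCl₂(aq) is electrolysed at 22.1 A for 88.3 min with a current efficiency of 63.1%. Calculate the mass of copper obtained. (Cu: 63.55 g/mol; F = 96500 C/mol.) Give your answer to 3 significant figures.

24.3 g

Q = 22.1 × 5298 = 1.171×10^5 C
n(e⁻) = 1.171×10^5 / 96500 = 1.213 mol
Cu²⁺ + 2e⁻ → Cu, so theoretical m(Cu) = 0.6065 × 63.55 = 38.54 g
Actual mass = 63.1% × 38.54 = 24.3 g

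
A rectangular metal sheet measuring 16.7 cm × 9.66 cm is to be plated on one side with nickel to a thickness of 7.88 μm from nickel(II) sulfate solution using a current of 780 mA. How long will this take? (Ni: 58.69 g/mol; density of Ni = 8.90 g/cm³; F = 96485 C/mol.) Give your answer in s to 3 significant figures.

Plated area = 16.7 × 9.66 = 161.3 cm²
Volume = 161.3 × 7.88×10⁻⁴ cm = 0.1271 cm³
m(Ni) = 0.1271 × 8.90 = 1.131 g
n(Ni) = 1.131 / 58.69 = 0.01927 mol; n(e⁻) = 2 × 0.01927 = 0.03854 mol
Q = 0.03854 × 96485 = 3719 C
t = 3719 / 0.780 = 4768 s

4770 s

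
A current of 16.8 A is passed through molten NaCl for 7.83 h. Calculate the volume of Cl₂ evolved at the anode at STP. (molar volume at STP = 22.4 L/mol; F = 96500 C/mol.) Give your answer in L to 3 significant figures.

Charge passed = 16.8 × 28188 = 4.736×10^5 C
n(e⁻) = Q/F = 4.736×10^5/96500 = 4.908 mol
2Cl⁻ → Cl₂ + 2e⁻, so n(Cl₂) = 4.908 / 2 = 2.454 mol
V = 2.454 × 22.4 = 54.97 L

55.0 L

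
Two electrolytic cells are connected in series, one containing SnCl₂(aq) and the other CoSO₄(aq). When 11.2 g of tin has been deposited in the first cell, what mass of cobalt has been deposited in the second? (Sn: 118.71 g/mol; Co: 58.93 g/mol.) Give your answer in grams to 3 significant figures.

5.56 g

n(Sn) = 11.2 / 118.71 = 0.09435 mol
Sn²⁺ + 2e⁻ → Sn, so n(e⁻) = 2 × 0.09435 = 0.1887 mol
The cells are in series, so the same charge (and hence the same n(e⁻) = 0.1887 mol) passes through both.
Co²⁺ + 2e⁻ → Co, so n(Co) = 0.1887 / 2 = 0.09435 mol
m(Co) = 0.09435 × 58.93 = 5.56 g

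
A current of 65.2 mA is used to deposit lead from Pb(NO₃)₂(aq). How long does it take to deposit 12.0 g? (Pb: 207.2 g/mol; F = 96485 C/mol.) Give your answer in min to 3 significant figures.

n(Pb) = 12.0 / 207.2 = 0.05792 mol
Pb²⁺ + 2e⁻ → Pb, so n(e⁻) = 2 × 0.05792 = 0.1158 mol
Q = 0.1158 × 96485 = 11170 C
t = Q / I = 11170 / 0.0652 = 1.713×10^5 s = 2860 min

2860 min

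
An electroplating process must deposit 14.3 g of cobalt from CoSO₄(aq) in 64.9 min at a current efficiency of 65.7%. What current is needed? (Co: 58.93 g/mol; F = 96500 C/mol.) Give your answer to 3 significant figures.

18.3 A

n(Co) = 14.3 / 58.93 = 0.2427 mol
Co²⁺ + 2e⁻ → Co, so n(e⁻) = 2 × 0.2427 = 0.4854 mol
Q = 0.4854 × 96500 / 0.657 = 71300 C
I = Q / t = 71300 / 3894 s = 18.3 A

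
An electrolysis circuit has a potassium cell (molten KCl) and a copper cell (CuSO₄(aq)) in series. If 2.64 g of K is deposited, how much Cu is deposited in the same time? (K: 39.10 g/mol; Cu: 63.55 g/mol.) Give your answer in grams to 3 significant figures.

n(K) = 2.64 / 39.10 = 0.06752 mol
K⁺ + e⁻ → K, so n(e⁻) = 0.06752 mol
The cells are in series, so the same charge (and hence the same n(e⁻) = 0.06752 mol) passes through both.
Cu²⁺ + 2e⁻ → Cu, so n(Cu) = 0.06752 / 2 = 0.03376 mol
m(Cu) = 0.03376 × 63.55 = 2.15 g

2.15 g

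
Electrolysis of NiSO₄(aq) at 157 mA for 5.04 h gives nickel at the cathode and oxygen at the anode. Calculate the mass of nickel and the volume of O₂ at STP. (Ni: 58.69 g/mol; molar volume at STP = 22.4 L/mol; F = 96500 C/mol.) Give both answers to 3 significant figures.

0.866 g Ni; 0.165 L O₂

Q = 0.157 × 18144 = 2849 C; n(e⁻) = 2849 / 96500 = 0.02952 mol
Cathode: Ni²⁺ + 2e⁻ → Ni → n(Ni) = 0.02952/2 = 0.01476 mol → 0.866 g
Anode: 2H₂O → O₂ + 4H⁺ + 4e⁻ → n(O₂) = 0.02952/4 = 0.007380 mol → 0.165 L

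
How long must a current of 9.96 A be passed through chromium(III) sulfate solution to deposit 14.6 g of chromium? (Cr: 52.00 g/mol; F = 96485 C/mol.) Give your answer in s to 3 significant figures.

8160 s

n(Cr) = 14.6 / 52.00 = 0.2808 mol
Cr³⁺ + 3e⁻ → Cr, so n(e⁻) = 3 × 0.2808 = 0.8424 mol
Q = 0.8424 × 96485 = 81280 C
t = Q / I = 81280 / 9.96 = 8161 s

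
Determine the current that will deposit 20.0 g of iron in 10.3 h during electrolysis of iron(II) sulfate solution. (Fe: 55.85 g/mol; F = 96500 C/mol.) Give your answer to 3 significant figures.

1.86 A

n(Fe) = 20.0 / 55.85 = 0.3581 mol
Fe²⁺ + 2e⁻ → Fe, so n(e⁻) = 2 × 0.3581 = 0.7162 mol
Q = 0.7162 × 96500 = 69110 C
I = Q / t = 69110 / 37080 s = 1.86 A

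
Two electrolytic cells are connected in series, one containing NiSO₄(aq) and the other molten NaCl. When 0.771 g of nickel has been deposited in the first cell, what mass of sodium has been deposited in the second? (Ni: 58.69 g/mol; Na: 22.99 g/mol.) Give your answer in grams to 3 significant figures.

n(Ni) = 0.771 / 58.69 = 0.01314 mol
Ni²⁺ + 2e⁻ → Ni, so n(e⁻) = 2 × 0.01314 = 0.02628 mol
Since the cells are in series, n(e⁻) in the Na cell is also 0.02628 mol.
Na⁺ + e⁻ → Na, so n(Na) = 0.02628 mol
m(Na) = 0.02628 × 22.99 = 0.604 g

0.604 g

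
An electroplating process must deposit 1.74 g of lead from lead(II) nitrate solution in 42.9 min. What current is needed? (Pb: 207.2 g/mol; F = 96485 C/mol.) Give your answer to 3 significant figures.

n(Pb) = 1.74 / 207.2 = 0.008398 mol
Pb²⁺ + 2e⁻ → Pb, so n(e⁻) = 2 × 0.008398 = 0.01680 mol
Q = 0.01680 × 96485 = 1621 C
I = Q / t = 1621 / 2574 s = 0.630 A

0.630 A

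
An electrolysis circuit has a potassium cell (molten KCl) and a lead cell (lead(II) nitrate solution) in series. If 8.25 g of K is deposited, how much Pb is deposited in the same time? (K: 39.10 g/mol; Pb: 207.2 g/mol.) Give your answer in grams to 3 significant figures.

n(K) = 8.25 / 39.10 = 0.2110 mol
K⁺ + e⁻ → K, so n(e⁻) = 0.2110 mol
Since the cells are in series, n(e⁻) in the Pb cell is also 0.2110 mol.
Pb²⁺ + 2e⁻ → Pb, so n(Pb) = 0.2110 / 2 = 0.1055 mol
m(Pb) = 0.1055 × 207.2 = 21.9 g

21.9 g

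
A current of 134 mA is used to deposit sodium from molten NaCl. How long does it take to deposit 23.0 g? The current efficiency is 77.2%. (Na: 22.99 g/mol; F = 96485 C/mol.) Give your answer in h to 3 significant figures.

259 h

n(Na) = 23.0 / 22.99 = 1.000 mol
Na⁺ + e⁻ → Na, so n(e⁻) = 1.000 mol
Q = 1.000 × 96485 / 0.772 = 1.250×10^5 C
t = Q / I = 1.250×10^5 / 0.134 = 9.328×10^5 s = 259 h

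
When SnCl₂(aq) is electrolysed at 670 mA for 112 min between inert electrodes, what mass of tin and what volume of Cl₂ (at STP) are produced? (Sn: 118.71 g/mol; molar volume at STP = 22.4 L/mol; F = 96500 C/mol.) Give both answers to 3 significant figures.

Q = 0.670 × 6720 = 4502 C; n(e⁻) = 4502 / 96500 = 0.04665 mol
Cathode: Sn²⁺ + 2e⁻ → Sn → n(Sn) = 0.04665/2 = 0.02333 mol → 2.77 g
Anode: 2Cl⁻ → Cl₂ + 2e⁻ → n(Cl₂) = 0.04665/2 = 0.02333 mol → 0.523 L

2.77 g Sn; 0.523 L Cl₂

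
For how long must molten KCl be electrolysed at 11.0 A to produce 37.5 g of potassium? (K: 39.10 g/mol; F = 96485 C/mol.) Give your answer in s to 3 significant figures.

8410 s

n(K) = 37.5 / 39.10 = 0.9591 mol
K⁺ + e⁻ → K, so n(e⁻) = 0.9591 mol
Q = 0.9591 × 96485 = 92540 C
t = Q / I = 92540 / 11.0 = 8413 s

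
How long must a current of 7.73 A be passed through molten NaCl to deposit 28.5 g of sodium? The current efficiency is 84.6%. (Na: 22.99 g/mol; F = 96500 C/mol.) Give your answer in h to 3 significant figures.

5.08 h

n(Na) = 28.5 / 22.99 = 1.240 mol
Na⁺ + e⁻ → Na, so n(e⁻) = 1.240 mol
Q = 1.240 × 96500 / 0.846 = 1.414×10^5 C
t = Q / I = 1.414×10^5 / 7.73 = 18290 s = 5.08 h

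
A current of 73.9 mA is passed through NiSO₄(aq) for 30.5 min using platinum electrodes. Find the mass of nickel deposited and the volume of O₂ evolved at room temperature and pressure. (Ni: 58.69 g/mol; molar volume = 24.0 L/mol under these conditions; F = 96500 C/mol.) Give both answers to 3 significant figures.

Q = 0.0739 × 1830 = 135.2 C; n(e⁻) = 135.2 / 96500 = 0.001401 mol
Cathode: Ni²⁺ + 2e⁻ → Ni → n(Ni) = 0.001401/2 = 7.005×10^-4 mol → 0.0411 g
Anode: 2H₂O → O₂ + 4H⁺ + 4e⁻ → n(O₂) = 0.001401/4 = 3.503×10^-4 mol → 0.00841 L

0.0411 g Ni; 0.00841 L O₂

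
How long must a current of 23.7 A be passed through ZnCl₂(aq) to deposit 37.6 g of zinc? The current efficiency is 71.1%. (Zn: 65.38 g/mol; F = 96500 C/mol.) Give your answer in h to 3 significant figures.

1.83 h

n(Zn) = 37.6 / 65.38 = 0.5751 mol
Zn²⁺ + 2e⁻ → Zn, so n(e⁻) = 2 × 0.5751 = 1.150 mol
Q = 1.150 × 96500 / 0.711 = 1.561×10^5 C
t = Q / I = 1.561×10^5 / 23.7 = 6586 s = 1.83 h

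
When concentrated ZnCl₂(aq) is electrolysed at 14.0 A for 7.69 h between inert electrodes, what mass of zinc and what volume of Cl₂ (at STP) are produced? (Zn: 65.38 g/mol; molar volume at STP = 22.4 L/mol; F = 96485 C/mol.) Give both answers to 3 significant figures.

131 g Zn; 45.0 L Cl₂

Q = 14.0 × 27684 = 3.876×10^5 C; n(e⁻) = 3.876×10^5 / 96485 = 4.017 mol
Cathode: Zn²⁺ + 2e⁻ → Zn → n(Zn) = 4.017/2 = 2.009 mol → 131 g
Anode: 2Cl⁻ → Cl₂ + 2e⁻ → n(Cl₂) = 4.017/2 = 2.009 mol → 45.0 L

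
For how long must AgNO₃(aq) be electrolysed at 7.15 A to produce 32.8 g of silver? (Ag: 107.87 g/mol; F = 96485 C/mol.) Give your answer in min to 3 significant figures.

68.4 min

n(Ag) = 32.8 / 107.87 = 0.3041 mol
Ag⁺ + e⁻ → Ag, so n(e⁻) = 0.3041 mol
Q = 0.3041 × 96485 = 29340 C
t = Q / I = 29340 / 7.15 = 4103 s = 68.4 min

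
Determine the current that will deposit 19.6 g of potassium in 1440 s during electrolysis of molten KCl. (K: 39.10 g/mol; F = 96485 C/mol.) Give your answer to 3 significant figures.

33.6 A

n(K) = 19.6 / 39.10 = 0.5013 mol
K⁺ + e⁻ → K, so n(e⁻) = 0.5013 mol
Q = 0.5013 × 96485 = 48370 C
I = Q / t = 48370 / 1440 s = 33.6 A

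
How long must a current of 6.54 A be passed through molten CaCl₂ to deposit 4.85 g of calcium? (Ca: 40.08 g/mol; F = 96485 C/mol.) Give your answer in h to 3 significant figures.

n(Ca) = 4.85 / 40.08 = 0.1210 mol
Ca²⁺ + 2e⁻ → Ca, so n(e⁻) = 2 × 0.1210 = 0.2420 mol
Q = 0.2420 × 96485 = 23350 C
t = Q / I = 23350 / 6.54 = 3570 s = 0.992 h

0.992 h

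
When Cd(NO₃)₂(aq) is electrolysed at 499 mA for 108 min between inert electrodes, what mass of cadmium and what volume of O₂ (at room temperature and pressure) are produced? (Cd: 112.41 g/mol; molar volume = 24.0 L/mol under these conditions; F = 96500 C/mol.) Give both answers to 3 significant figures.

Q = 0.499 × 6480 = 3234 C; n(e⁻) = 3234 / 96500 = 0.03351 mol
Cathode: Cd²⁺ + 2e⁻ → Cd → n(Cd) = 0.03351/2 = 0.01676 mol → 1.88 g
Anode: 2H₂O → O₂ + 4H⁺ + 4e⁻ → n(O₂) = 0.03351/4 = 0.008378 mol → 0.201 L

1.88 g Cd; 0.201 L O₂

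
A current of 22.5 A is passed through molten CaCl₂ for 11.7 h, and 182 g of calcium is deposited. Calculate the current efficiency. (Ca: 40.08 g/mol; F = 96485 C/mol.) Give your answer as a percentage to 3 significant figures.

Q = 22.5 × 42120 = 9.477×10^5 C
n(e⁻) = 9.477×10^5 / 96485 = 9.822 mol
Ca²⁺ + 2e⁻ → Ca, so theoretical n(Ca) = 4.911 mol → 196.8 g
Efficiency = 182 / 196.8 = 0.9248 = 92.5%

92.5%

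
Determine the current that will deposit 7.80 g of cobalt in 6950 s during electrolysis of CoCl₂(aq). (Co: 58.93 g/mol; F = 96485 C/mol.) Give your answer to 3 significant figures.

3.68 A

n(Co) = 7.80 / 58.93 = 0.1324 mol
Co²⁺ + 2e⁻ → Co, so n(e⁻) = 2 × 0.1324 = 0.2648 mol
Q = 0.2648 × 96485 = 25550 C
I = Q / t = 25550 / 6950 s = 3.68 A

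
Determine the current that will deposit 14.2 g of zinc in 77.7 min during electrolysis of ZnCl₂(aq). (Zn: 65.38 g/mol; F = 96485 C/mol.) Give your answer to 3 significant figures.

8.99 A

n(Zn) = 14.2 / 65.38 = 0.2172 mol
Zn²⁺ + 2e⁻ → Zn, so n(e⁻) = 2 × 0.2172 = 0.4344 mol
Q = 0.4344 × 96485 = 41910 C
I = Q / t = 41910 / 4662 s = 8.99 A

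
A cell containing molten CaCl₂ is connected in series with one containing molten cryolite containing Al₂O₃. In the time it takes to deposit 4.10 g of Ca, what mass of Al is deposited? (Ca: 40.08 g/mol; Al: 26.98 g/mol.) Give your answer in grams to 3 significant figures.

1.84 g

n(Ca) = 4.10 / 40.08 = 0.1023 mol
Ca²⁺ + 2e⁻ → Ca, so n(e⁻) = 2 × 0.1023 = 0.2046 mol
Same current for the same time ⇒ same n(e⁻) = 0.2046 mol in both cells.
Al³⁺ + 3e⁻ → Al, so n(Al) = 0.2046 / 3 = 0.06820 mol
m(Al) = 0.06820 × 26.98 = 1.84 g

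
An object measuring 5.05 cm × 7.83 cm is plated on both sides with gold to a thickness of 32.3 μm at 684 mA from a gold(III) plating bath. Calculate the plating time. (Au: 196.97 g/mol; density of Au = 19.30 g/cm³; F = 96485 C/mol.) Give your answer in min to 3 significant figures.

177 min

Plated area = 2 × 5.05 × 7.83 = 79.08 cm²
Volume = 79.08 × 32.3×10⁻⁴ cm = 0.2554 cm³
m(Au) = 0.2554 × 19.30 = 4.929 g
n(Au) = 4.929 / 196.97 = 0.02502 mol; n(e⁻) = 3 × 0.02502 = 0.07506 mol
Q = 0.07506 × 96485 = 7242 C
t = 7242 / 0.684 = 10590 s = 177 min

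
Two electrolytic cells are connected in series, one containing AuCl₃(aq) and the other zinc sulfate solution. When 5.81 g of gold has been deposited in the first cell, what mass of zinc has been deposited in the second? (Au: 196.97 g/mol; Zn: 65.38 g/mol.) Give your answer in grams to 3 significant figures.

2.89 g

n(Au) = 5.81 / 196.97 = 0.02950 mol
Au³⁺ + 3e⁻ → Au, so n(e⁻) = 3 × 0.02950 = 0.08850 mol
The cells are in series, so the same charge (and hence the same n(e⁻) = 0.08850 mol) passes through both.
Zn²⁺ + 2e⁻ → Zn, so n(Zn) = 0.08850 / 2 = 0.04425 mol
m(Zn) = 0.04425 × 65.38 = 2.89 g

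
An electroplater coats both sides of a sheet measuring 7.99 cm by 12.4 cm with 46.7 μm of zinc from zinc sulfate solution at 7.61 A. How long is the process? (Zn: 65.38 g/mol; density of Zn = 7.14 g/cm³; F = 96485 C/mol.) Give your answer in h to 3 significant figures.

Plated area = 2 × 7.99 × 12.4 = 198.2 cm²
Volume = 198.2 × 46.7×10⁻⁴ cm = 0.9256 cm³
m(Zn) = 0.9256 × 7.14 = 6.609 g
n(Zn) = 6.609 / 65.38 = 0.1011 mol; n(e⁻) = 2 × 0.1011 = 0.2022 mol
Q = 0.2022 × 96485 = 19510 C
t = 19510 / 7.61 = 2564 s = 0.712 h

0.712 h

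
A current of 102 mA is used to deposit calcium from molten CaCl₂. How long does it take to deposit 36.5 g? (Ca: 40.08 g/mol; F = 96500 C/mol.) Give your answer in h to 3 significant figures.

n(Ca) = 36.5 / 40.08 = 0.9107 mol
Ca²⁺ + 2e⁻ → Ca, so n(e⁻) = 2 × 0.9107 = 1.821 mol
Q = 1.821 × 96500 = 1.757×10^5 C
t = Q / I = 1.757×10^5 / 0.102 = 1.723×10^6 s = 479 h

479 h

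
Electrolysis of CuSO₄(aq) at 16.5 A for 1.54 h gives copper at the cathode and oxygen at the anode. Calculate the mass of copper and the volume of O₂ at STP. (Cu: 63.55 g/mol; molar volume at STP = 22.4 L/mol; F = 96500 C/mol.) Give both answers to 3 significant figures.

Q = 16.5 × 5544 = 91480 C; n(e⁻) = 91480 / 96500 = 0.9480 mol
Cathode: Cu²⁺ + 2e⁻ → Cu → n(Cu) = 0.9480/2 = 0.4740 mol → 30.1 g
Anode: 2H₂O → O₂ + 4H⁺ + 4e⁻ → n(O₂) = 0.9480/4 = 0.2370 mol → 5.31 L

30.1 g Cu; 5.31 L O₂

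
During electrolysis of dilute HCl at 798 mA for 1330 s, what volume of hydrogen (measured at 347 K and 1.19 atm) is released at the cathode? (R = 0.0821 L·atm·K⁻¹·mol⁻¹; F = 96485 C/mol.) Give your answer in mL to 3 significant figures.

132 mL

Charge passed = 0.798 × 1330 = 1061 C
n(e⁻) = 1061 / 96485 = 0.01100 mol
2H⁺ + 2e⁻ → H₂, so n(H₂) = 0.01100 / 2 = 0.005500 mol
V = nRT/P = 0.005500 × 0.0821 × 347 / 1.19 = 0.1317 L
= 132 mL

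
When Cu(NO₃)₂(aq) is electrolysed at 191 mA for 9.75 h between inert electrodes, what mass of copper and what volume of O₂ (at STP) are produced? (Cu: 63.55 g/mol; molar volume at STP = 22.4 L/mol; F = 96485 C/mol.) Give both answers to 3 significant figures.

Q = 0.191 × 35100 = 6704 C; n(e⁻) = 6704 / 96485 = 0.06948 mol
Cathode: Cu²⁺ + 2e⁻ → Cu → n(Cu) = 0.06948/2 = 0.03474 mol → 2.21 g
Anode: 2H₂O → O₂ + 4H⁺ + 4e⁻ → n(O₂) = 0.06948/4 = 0.01737 mol → 0.389 L

2.21 g Cu; 0.389 L O₂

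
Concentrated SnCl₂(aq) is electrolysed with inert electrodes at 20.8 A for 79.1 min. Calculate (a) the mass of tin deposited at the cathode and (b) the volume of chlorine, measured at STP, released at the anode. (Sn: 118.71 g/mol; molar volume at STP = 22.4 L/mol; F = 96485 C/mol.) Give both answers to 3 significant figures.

60.7 g Sn; 11.5 L Cl₂

Q = 20.8 × 4746 = 98720 C; n(e⁻) = 98720 / 96485 = 1.023 mol
Cathode: Sn²⁺ + 2e⁻ → Sn → n(Sn) = 1.023/2 = 0.5115 mol → 60.7 g
Anode: 2Cl⁻ → Cl₂ + 2e⁻ → n(Cl₂) = 1.023/2 = 0.5115 mol → 11.5 L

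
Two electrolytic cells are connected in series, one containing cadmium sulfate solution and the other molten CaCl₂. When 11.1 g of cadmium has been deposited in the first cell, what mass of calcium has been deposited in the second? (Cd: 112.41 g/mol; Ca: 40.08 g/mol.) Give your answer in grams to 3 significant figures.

3.96 g

n(Cd) = 11.1 / 112.41 = 0.09875 mol
Cd²⁺ + 2e⁻ → Cd, so n(e⁻) = 2 × 0.09875 = 0.1975 mol
In series, the same 0.1975 mol of electrons flows through the second cell.
Ca²⁺ + 2e⁻ → Ca, so n(Ca) = 0.1975 / 2 = 0.09875 mol
m(Ca) = 0.09875 × 40.08 = 3.96 g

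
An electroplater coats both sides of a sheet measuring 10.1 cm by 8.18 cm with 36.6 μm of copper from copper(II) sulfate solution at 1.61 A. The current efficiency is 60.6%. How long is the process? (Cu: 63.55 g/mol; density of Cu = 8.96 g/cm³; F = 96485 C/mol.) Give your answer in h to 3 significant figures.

4.68 h

Plated area = 2 × 10.1 × 8.18 = 165.2 cm²
Volume = 165.2 × 36.6×10⁻⁴ cm = 0.6046 cm³
m(Cu) = 0.6046 × 8.96 = 5.417 g
n(Cu) = 5.417 / 63.55 = 0.08524 mol; n(e⁻) = 2 × 0.08524 = 0.1705 mol
Q = 0.1705 × 96485 / 0.606 = 27150 C
t = 27150 / 1.61 = 16860 s = 4.68 h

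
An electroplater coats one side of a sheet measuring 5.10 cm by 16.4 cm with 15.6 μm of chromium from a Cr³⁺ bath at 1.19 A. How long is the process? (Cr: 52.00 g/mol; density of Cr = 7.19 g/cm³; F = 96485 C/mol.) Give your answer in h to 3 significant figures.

1.22 h

Plated area = 5.10 × 16.4 = 83.64 cm²
Volume = 83.64 × 15.6×10⁻⁴ cm = 0.1305 cm³
m(Cr) = 0.1305 × 7.19 = 0.9383 g
n(Cr) = 0.9383 / 52.00 = 0.01804 mol; n(e⁻) = 3 × 0.01804 = 0.05412 mol
Q = 0.05412 × 96485 = 5222 C
t = 5222 / 1.19 = 4388 s = 1.22 h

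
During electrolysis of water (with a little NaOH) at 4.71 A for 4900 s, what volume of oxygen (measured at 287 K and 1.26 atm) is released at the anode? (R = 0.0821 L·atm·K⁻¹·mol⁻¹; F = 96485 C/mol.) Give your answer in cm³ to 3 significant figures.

Charge passed = 4.71 × 4900 = 23080 C
n(e⁻) = 23080 / 96485 = 0.2392 mol
2H₂O → O₂ + 4H⁺ + 4e⁻, so n(O₂) = 0.2392 / 4 = 0.05980 mol
V = nRT/P = 0.05980 × 0.0821 × 287 / 1.26 = 1.118 L
= 1120 cm³

1120 cm³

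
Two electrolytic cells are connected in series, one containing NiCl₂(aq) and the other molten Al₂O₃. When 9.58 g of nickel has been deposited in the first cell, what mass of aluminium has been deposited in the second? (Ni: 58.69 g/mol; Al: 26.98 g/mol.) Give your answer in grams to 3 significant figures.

n(Ni) = 9.58 / 58.69 = 0.1632 mol
Ni²⁺ + 2e⁻ → Ni, so n(e⁻) = 2 × 0.1632 = 0.3264 mol
Same current for the same time ⇒ same n(e⁻) = 0.3264 mol in both cells.
Al³⁺ + 3e⁻ → Al, so n(Al) = 0.3264 / 3 = 0.1088 mol
m(Al) = 0.1088 × 26.98 = 2.94 g

2.94 g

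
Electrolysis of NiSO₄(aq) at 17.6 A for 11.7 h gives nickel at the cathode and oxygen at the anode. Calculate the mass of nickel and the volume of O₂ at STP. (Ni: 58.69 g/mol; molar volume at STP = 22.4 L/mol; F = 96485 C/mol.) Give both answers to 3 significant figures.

Q = 17.6 × 42120 = 7.413×10^5 C; n(e⁻) = 7.413×10^5 / 96485 = 7.683 mol
Cathode: Ni²⁺ + 2e⁻ → Ni → n(Ni) = 7.683/2 = 3.842 mol → 225 g
Anode: 2H₂O → O₂ + 4H⁺ + 4e⁻ → n(O₂) = 7.683/4 = 1.921 mol → 43.0 L

225 g Ni; 43.0 L O₂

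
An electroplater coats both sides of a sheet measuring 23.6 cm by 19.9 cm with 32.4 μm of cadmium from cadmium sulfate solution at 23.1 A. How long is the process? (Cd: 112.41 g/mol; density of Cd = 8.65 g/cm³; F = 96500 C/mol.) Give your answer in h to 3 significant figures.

0.543 h

Plated area = 2 × 23.6 × 19.9 = 939.3 cm²
Volume = 939.3 × 32.4×10⁻⁴ cm = 3.043 cm³
m(Cd) = 3.043 × 8.65 = 26.32 g
n(Cd) = 26.32 / 112.41 = 0.2341 mol; n(e⁻) = 2 × 0.2341 = 0.4682 mol
Q = 0.4682 × 96500 = 45180 C
t = 45180 / 23.1 = 1956 s = 0.543 h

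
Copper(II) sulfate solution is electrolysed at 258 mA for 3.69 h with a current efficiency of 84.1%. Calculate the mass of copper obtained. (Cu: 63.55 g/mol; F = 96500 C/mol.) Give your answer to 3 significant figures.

Q = 0.258 × 13284 = 3427 C
n(e⁻) = 3427 / 96500 = 0.03551 mol
Cu²⁺ + 2e⁻ → Cu, so theoretical m(Cu) = 0.01776 × 63.55 = 1.129 g
Actual mass = 84.1% × 1.129 = 0.949 g

0.949 g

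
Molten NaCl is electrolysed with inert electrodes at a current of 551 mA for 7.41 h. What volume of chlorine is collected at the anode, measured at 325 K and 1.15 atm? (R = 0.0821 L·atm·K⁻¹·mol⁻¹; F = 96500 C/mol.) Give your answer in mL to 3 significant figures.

Q = 0.551 A × 26676 s = 14700 C
n(e⁻) = 14700 / 96500 = 0.1523 mol
2Cl⁻ → Cl₂ + 2e⁻, so n(Cl₂) = 0.1523 / 2 = 0.07615 mol
V = nRT/P = 0.07615 × 0.0821 × 325 / 1.15 = 1.767 L
= 1770 mL

1770 mL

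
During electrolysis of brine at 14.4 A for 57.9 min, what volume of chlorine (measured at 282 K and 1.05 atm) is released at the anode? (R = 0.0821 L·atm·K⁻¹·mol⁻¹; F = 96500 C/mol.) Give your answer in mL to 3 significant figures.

5720 mL

Q = It = 14.4 × 3474 = 50030 C
Moles of electrons = 50030 / 96500 = 0.5184 mol
2Cl⁻ → Cl₂ + 2e⁻, so n(Cl₂) = 0.5184 / 2 = 0.2592 mol
V = nRT/P = 0.2592 × 0.0821 × 282 / 1.05 = 5.715 L
= 5720 mL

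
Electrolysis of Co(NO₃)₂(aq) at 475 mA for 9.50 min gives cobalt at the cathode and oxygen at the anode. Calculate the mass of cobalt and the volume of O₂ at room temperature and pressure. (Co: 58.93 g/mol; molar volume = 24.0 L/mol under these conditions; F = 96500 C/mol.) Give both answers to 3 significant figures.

0.0827 g Co; 0.0168 L O₂

Q = 0.475 × 570 = 270.8 C; n(e⁻) = 270.8 / 96500 = 0.002806 mol
Cathode: Co²⁺ + 2e⁻ → Co → n(Co) = 0.002806/2 = 0.001403 mol → 0.0827 g
Anode: 2H₂O → O₂ + 4H⁺ + 4e⁻ → n(O₂) = 0.002806/4 = 7.015×10^-4 mol → 0.0168 L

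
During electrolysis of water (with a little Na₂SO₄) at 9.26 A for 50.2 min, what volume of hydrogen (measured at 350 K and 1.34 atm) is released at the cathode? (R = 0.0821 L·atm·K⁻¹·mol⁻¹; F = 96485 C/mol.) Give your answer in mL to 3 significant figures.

Charge passed = 9.26 × 3012 = 27890 C
n(e⁻) = Q/F = 27890/96485 = 0.2891 mol
2H⁺ + 2e⁻ → H₂, so n(H₂) = 0.2891 / 2 = 0.1446 mol
V = nRT/P = 0.1446 × 0.0821 × 350 / 1.34 = 3.101 L
= 3100 mL

3100 mL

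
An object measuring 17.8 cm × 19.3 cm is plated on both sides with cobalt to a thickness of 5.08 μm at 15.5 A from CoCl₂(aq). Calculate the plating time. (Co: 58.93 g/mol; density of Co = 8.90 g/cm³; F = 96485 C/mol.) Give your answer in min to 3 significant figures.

10.9 min

Plated area = 2 × 17.8 × 19.3 = 687.1 cm²
Volume = 687.1 × 5.08×10⁻⁴ cm = 0.3490 cm³
m(Co) = 0.3490 × 8.90 = 3.106 g
n(Co) = 3.106 / 58.93 = 0.05271 mol; n(e⁻) = 2 × 0.05271 = 0.1054 mol
Q = 0.1054 × 96485 = 10170 C
t = 10170 / 15.5 = 656.1 s = 10.9 min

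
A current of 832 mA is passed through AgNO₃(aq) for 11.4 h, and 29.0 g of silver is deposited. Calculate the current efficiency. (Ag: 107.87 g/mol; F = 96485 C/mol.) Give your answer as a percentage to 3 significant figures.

Q = 0.832 × 41040 = 34150 C
n(e⁻) = 34150 / 96485 = 0.3539 mol
Ag⁺ + e⁻ → Ag, so theoretical n(Ag) = 0.3539 mol → 38.18 g
Efficiency = 29.0 / 38.18 = 0.7596 = 76.0%

76.0%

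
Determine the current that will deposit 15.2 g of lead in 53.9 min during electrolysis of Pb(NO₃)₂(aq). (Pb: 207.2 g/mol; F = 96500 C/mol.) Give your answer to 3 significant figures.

n(Pb) = 15.2 / 207.2 = 0.07336 mol
Pb²⁺ + 2e⁻ → Pb, so n(e⁻) = 2 × 0.07336 = 0.1467 mol
Q = 0.1467 × 96500 = 14160 C
I = Q / t = 14160 / 3234 s = 4.38 A

4.38 A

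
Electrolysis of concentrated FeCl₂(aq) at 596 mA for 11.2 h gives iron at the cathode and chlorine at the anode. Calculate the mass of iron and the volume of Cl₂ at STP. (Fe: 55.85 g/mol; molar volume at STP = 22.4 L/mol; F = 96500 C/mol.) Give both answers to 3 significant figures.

6.95 g Fe; 2.79 L Cl₂

Q = 0.596 × 40320 = 24030 C; n(e⁻) = 24030 / 96500 = 0.2490 mol
Cathode: Fe²⁺ + 2e⁻ → Fe → n(Fe) = 0.2490/2 = 0.1245 mol → 6.95 g
Anode: 2Cl⁻ → Cl₂ + 2e⁻ → n(Cl₂) = 0.2490/2 = 0.1245 mol → 2.79 L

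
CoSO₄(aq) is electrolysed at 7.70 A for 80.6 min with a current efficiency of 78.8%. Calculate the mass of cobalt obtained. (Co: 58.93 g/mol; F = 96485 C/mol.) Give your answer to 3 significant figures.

8.96 g

Q = 7.70 × 4836 = 37240 C
n(e⁻) = 37240 / 96485 = 0.3860 mol
Co²⁺ + 2e⁻ → Co, so theoretical m(Co) = 0.1930 × 58.93 = 11.37 g
Actual mass = 78.8% × 11.37 = 8.96 g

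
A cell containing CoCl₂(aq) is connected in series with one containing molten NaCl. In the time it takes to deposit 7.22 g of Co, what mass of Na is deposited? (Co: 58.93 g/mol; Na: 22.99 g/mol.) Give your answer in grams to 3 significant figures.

5.63 g

n(Co) = 7.22 / 58.93 = 0.1225 mol
Co²⁺ + 2e⁻ → Co, so n(e⁻) = 2 × 0.1225 = 0.2450 mol
In series, the same 0.2450 mol of electrons flows through the second cell.
Na⁺ + e⁻ → Na, so n(Na) = 0.2450 mol
m(Na) = 0.2450 × 22.99 = 5.63 g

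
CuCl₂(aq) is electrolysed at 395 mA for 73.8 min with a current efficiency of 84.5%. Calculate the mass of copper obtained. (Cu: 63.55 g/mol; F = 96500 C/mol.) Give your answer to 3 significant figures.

Q = 0.395 × 4428 = 1749 C
n(e⁻) = 1749 / 96500 = 0.01812 mol
Cu²⁺ + 2e⁻ → Cu, so theoretical m(Cu) = 0.009060 × 63.55 = 0.5758 g
Actual mass = 84.5% × 0.5758 = 0.487 g

0.487 g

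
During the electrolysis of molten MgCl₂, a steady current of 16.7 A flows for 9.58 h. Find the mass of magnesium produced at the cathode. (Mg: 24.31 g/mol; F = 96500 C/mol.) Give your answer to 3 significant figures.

72.5 g

Q = 16.7 A × 34488 s = 5.759×10^5 C
n(e⁻) = Q/F = 5.759×10^5/96500 = 5.968 mol
Mg²⁺ + 2e⁻ → Mg, so n(Mg) = 5.968 / 2 = 2.984 mol
m = 2.984 × 24.31 = 72.5 g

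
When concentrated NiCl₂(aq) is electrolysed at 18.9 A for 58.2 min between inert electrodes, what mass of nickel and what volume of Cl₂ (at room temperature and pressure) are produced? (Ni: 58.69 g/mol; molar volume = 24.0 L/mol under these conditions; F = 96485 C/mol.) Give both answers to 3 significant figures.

Q = 18.9 × 3492 = 66000 C; n(e⁻) = 66000 / 96485 = 0.6840 mol
Cathode: Ni²⁺ + 2e⁻ → Ni → n(Ni) = 0.6840/2 = 0.3420 mol → 20.1 g
Anode: 2Cl⁻ → Cl₂ + 2e⁻ → n(Cl₂) = 0.6840/2 = 0.3420 mol → 8.21 L

20.1 g Ni; 8.21 L Cl₂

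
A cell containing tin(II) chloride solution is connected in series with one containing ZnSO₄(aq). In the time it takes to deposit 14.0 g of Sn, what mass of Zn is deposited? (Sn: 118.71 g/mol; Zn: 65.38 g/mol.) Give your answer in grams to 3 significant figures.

n(Sn) = 14.0 / 118.71 = 0.1179 mol
Sn²⁺ + 2e⁻ → Sn, so n(e⁻) = 2 × 0.1179 = 0.2358 mol
In series, the same 0.2358 mol of electrons flows through the second cell.
Zn²⁺ + 2e⁻ → Zn, so n(Zn) = 0.2358 / 2 = 0.1179 mol
m(Zn) = 0.1179 × 65.38 = 7.71 g

7.71 g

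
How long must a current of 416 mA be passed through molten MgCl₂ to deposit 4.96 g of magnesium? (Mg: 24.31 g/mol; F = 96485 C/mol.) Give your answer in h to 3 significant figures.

n(Mg) = 4.96 / 24.31 = 0.2040 mol
Mg²⁺ + 2e⁻ → Mg, so n(e⁻) = 2 × 0.2040 = 0.4080 mol
Q = 0.4080 × 96485 = 39370 C
t = Q / I = 39370 / 0.416 = 94640 s = 26.3 h

26.3 h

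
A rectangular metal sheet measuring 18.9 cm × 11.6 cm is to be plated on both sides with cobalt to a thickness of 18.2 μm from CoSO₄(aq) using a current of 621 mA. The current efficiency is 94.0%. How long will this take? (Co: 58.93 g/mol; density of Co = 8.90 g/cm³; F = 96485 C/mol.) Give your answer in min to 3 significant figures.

664 min

Plated area = 2 × 18.9 × 11.6 = 438.5 cm²
Volume = 438.5 × 18.2×10⁻⁴ cm = 0.7981 cm³
m(Co) = 0.7981 × 8.90 = 7.103 g
n(Co) = 7.103 / 58.93 = 0.1205 mol; n(e⁻) = 2 × 0.1205 = 0.2410 mol
Q = 0.2410 × 96485 / 0.940 = 24740 C
t = 24740 / 0.621 = 39840 s = 664 min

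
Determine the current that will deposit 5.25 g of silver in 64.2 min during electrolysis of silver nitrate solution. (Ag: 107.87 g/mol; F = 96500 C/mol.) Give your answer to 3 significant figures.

1.22 A

n(Ag) = 5.25 / 107.87 = 0.04867 mol
Ag⁺ + e⁻ → Ag, so n(e⁻) = 0.04867 mol
Q = 0.04867 × 96500 = 4697 C
I = Q / t = 4697 / 3852 s = 1.22 A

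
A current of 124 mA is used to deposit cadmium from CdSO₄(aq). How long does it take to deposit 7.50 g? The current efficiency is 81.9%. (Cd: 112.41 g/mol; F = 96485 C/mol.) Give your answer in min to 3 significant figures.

2110 min

n(Cd) = 7.50 / 112.41 = 0.06672 mol
Cd²⁺ + 2e⁻ → Cd, so n(e⁻) = 2 × 0.06672 = 0.1334 mol
Q = 0.1334 × 96485 / 0.819 = 15720 C
t = Q / I = 15720 / 0.124 = 1.268×10^5 s = 2110 min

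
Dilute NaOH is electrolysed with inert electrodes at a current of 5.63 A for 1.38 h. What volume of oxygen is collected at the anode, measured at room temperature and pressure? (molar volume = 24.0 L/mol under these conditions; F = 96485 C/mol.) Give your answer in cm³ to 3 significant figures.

1740 cm³

Q = 5.63 A × 4968 s = 27970 C
n(e⁻) = 27970 / 96485 = 0.2899 mol
2H₂O → O₂ + 4H⁺ + 4e⁻, so n(O₂) = 0.2899 / 4 = 0.07248 mol
V = 0.07248 × 24.0 = 1.740 L
= 1740 cm³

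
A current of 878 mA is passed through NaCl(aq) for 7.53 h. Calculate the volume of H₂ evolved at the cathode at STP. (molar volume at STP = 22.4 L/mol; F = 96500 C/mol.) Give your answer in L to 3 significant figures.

Q = 0.878 A × 27108 s = 23800 C
Moles of electrons = 23800 / 96500 = 0.2466 mol
2H⁺ + 2e⁻ → H₂, so n(H₂) = 0.2466 / 2 = 0.1233 mol
V = 0.1233 × 22.4 = 2.762 L

2.76 L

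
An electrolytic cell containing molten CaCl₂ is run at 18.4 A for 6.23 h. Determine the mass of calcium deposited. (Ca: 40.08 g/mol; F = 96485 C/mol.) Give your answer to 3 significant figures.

Q = It = 18.4 × 22428 = 4.127×10^5 C
Moles of electrons = 4.127×10^5 / 96485 = 4.277 mol
Ca²⁺ + 2e⁻ → Ca, so n(Ca) = 4.277 / 2 = 2.139 mol
m = 2.139 × 40.08 = 85.7 g

85.7 g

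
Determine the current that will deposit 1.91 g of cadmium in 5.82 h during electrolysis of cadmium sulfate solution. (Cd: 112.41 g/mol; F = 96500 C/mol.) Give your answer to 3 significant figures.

n(Cd) = 1.91 / 112.41 = 0.01699 mol
Cd²⁺ + 2e⁻ → Cd, so n(e⁻) = 2 × 0.01699 = 0.03398 mol
Q = 0.03398 × 96500 = 3279 C
I = Q / t = 3279 / 20952 s = 0.157 A

0.157 A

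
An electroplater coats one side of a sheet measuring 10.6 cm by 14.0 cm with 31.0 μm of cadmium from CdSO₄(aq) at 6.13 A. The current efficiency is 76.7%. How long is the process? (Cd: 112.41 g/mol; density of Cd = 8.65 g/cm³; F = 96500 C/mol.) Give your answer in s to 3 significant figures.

Plated area = 10.6 × 14.0 = 148.4 cm²
Volume = 148.4 × 31.0×10⁻⁴ cm = 0.4600 cm³
m(Cd) = 0.4600 × 8.65 = 3.979 g
n(Cd) = 3.979 / 112.41 = 0.03540 mol; n(e⁻) = 2 × 0.03540 = 0.07080 mol
Q = 0.07080 × 96500 / 0.767 = 8908 C
t = 8908 / 6.13 = 1453 s

1450 s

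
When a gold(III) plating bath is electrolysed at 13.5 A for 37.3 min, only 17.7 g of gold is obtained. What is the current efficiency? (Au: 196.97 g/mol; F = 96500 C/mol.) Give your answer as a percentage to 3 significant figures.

86.1%

Q = 13.5 × 2238 = 30210 C
n(e⁻) = 30210 / 96500 = 0.3131 mol
Au³⁺ + 3e⁻ → Au, so theoretical n(Au) = 0.1044 mol → 20.56 g
Efficiency = 17.7 / 20.56 = 0.8609 = 86.1%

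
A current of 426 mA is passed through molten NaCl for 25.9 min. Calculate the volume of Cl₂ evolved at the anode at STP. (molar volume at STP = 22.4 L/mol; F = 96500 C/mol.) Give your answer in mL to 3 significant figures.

Charge passed = 0.426 × 1554 = 662.0 C
Moles of electrons = 662.0 / 96500 = 0.006860 mol
2Cl⁻ → Cl₂ + 2e⁻, so n(Cl₂) = 0.006860 / 2 = 0.003430 mol
V = 0.003430 × 22.4 = 0.07683 L
= 76.8 mL

76.8 mL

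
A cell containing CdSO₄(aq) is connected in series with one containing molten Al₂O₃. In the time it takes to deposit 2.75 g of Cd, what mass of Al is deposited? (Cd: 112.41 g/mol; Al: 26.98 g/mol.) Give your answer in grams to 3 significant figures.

0.440 g

n(Cd) = 2.75 / 112.41 = 0.02446 mol
Cd²⁺ + 2e⁻ → Cd, so n(e⁻) = 2 × 0.02446 = 0.04892 mol
Since the cells are in series, n(e⁻) in the Al cell is also 0.04892 mol.
Al³⁺ + 3e⁻ → Al, so n(Al) = 0.04892 / 3 = 0.01631 mol
m(Al) = 0.01631 × 26.98 = 0.440 g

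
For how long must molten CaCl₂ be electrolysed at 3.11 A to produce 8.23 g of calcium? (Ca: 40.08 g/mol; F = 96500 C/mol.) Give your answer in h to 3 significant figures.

3.54 h

n(Ca) = 8.23 / 40.08 = 0.2053 mol
Ca²⁺ + 2e⁻ → Ca, so n(e⁻) = 2 × 0.2053 = 0.4106 mol
Q = 0.4106 × 96500 = 39620 C
t = Q / I = 39620 / 3.11 = 12740 s = 3.54 h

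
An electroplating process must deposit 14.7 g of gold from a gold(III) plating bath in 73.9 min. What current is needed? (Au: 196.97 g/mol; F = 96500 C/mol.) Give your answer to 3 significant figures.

4.87 A

n(Au) = 14.7 / 196.97 = 0.07463 mol
Au³⁺ + 3e⁻ → Au, so n(e⁻) = 3 × 0.07463 = 0.2239 mol
Q = 0.2239 × 96500 = 21610 C
I = Q / t = 21610 / 4434 s = 4.87 A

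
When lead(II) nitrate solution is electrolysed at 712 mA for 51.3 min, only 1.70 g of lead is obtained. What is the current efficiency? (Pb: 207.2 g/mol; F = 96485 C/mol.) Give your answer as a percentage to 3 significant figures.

Q = 0.712 × 3078 = 2192 C
n(e⁻) = 2192 / 96485 = 0.02272 mol
Pb²⁺ + 2e⁻ → Pb, so theoretical n(Pb) = 0.01136 mol → 2.354 g
Efficiency = 1.70 / 2.354 = 0.7222 = 72.2%

72.2%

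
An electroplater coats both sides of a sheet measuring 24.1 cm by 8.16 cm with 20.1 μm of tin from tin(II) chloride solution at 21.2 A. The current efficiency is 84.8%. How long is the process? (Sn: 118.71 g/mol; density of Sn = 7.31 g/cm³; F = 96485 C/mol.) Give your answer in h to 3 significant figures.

Plated area = 2 × 24.1 × 8.16 = 393.3 cm²
Volume = 393.3 × 20.1×10⁻⁴ cm = 0.7905 cm³
m(Sn) = 0.7905 × 7.31 = 5.779 g
n(Sn) = 5.779 / 118.71 = 0.04868 mol; n(e⁻) = 2 × 0.04868 = 0.09736 mol
Q = 0.09736 × 96485 / 0.848 = 11080 C
t = 11080 / 21.2 = 522.6 s = 0.145 h

0.145 h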